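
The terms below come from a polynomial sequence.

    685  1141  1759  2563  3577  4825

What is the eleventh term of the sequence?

Δ: 456, 618, 804, 1014, 1248
Δ²: 162, 186, 210, 234
Δ³: 24, 24, 24
Constant third difference = 24, so extend:
234 + 24 = 258;  1248 + 258 = 1506;  4825 + 1506 = 6331
258 + 24 = 282;  1506 + 282 = 1788;  6331 + 1788 = 8119
282 + 24 = 306;  1788 + 306 = 2094;  8119 + 2094 = 10213
306 + 24 = 330;  2094 + 330 = 2424;  10213 + 2424 = 12637
330 + 24 = 354;  2424 + 354 = 2778;  12637 + 2778 = 15415

15415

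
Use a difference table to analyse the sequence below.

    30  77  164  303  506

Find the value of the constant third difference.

12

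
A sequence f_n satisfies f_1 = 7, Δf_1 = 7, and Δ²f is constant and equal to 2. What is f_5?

Build the table forward from the leading diagonal:
D2: 2  2  2  2  2
D1: 7  9  11  13  15
f: 7  14  23  34  47

47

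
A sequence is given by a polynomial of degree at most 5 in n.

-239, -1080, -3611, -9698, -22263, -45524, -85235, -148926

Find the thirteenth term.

First differences: -841 , -2531 , -6087 , -12565 , -23261 , -39711 , -63691
Second differences: -1690 , -3556 , -6478 , -10696 , -16450 , -23980
Third differences: -1866 , -2922 , -4218 , -5754 , -7530
Fourth differences: -1056 , -1296 , -1536 , -1776
Fifth differences: -240 , -240 , -240
The fifth differences are constant (-240).
-1776 − 240 = -2016;  -7530 − 2016 = -9546;  -23980 − 9546 = -33526;  -63691 − 33526 = -97217;  -148926 − 97217 = -246143
-2016 − 240 = -2256;  -9546 − 2256 = -11802;  -33526 − 11802 = -45328;  -97217 − 45328 = -142545;  -246143 − 142545 = -388688
-2256 − 240 = -2496;  -11802 − 2496 = -14298;  -45328 − 14298 = -59626;  -142545 − 59626 = -202171;  -388688 − 202171 = -590859
-2496 − 240 = -2736;  -14298 − 2736 = -17034;  -59626 − 17034 = -76660;  -202171 − 76660 = -278831;  -590859 − 278831 = -869690
-2736 − 240 = -2976;  -17034 − 2976 = -20010;  -76660 − 20010 = -96670;  -278831 − 96670 = -375501;  -869690 − 375501 = -1245191

-1245191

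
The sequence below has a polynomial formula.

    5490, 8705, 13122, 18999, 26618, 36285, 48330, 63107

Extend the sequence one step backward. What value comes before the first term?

D1: 3215  4417  5877  7619  9667  12045  14777
D2: 1202  1460  1742  2048  2378  2732
D3: 258  282  306  330  354
D4: 24  24  24  24
The fourth differences are constant at 24.
Work back: 258 − 24 = 234;  1202 − 234 = 968;  3215 − 968 = 2247;  5490 − 2247 = 3243

3243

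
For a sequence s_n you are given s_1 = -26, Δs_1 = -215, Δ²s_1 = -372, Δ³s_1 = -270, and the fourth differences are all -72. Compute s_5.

-4270

Build the table forward from the leading diagonal:
Fourth differences: -72  -72  -72  -72  -72
Third differences: -270  -342  -414  -486  -558
Second differences: -372  -642  -984  -1398  -1884
First differences: -215  -587  -1229  -2213  -3611
s: -26  -241  -828  -2057  -4270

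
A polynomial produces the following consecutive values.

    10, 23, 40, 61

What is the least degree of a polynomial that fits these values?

D1: 13, 17, 21
D2: 4, 4
The second differences are constant, so the polynomial has degree 2.

2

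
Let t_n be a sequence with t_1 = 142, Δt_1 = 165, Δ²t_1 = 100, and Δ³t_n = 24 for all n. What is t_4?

Build the table forward from the leading diagonal:
D3: 24  24  24  24
D2: 100  124  148  172
D1: 165  265  389  537
t: 142  307  572  961

961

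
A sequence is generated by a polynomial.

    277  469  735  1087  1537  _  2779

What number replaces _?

Using the first 5 terms:
D1: 192, 266, 352, 450
D2: 74, 86, 98
D3: 12, 12
Constant third difference = 12.
Extend forward: 98 + 12 = 110;  450 + 110 = 560;  1537 + 560 = 2097

2097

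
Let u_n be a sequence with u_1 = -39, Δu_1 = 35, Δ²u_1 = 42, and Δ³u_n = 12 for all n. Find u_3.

73

Build the table forward from the leading diagonal:
Δ³: 12  12  12
Δ²: 42  54  66
Δ: 35  77  131
u: -39  -4  73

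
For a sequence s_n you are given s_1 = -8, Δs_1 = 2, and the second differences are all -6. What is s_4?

-20

Build the table forward from the leading diagonal:
Second differences: -6, -6, -6, -6
First differences: 2, -4, -10, -16
s: -8, -6, -10, -20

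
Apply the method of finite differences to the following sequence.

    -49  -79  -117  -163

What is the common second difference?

-8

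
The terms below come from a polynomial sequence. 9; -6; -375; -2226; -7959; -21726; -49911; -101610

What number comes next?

-189111

First differences: -15, -369, -1851, -5733, -13767, -28185, -51699
Second differences: -354, -1482, -3882, -8034, -14418, -23514
Third differences: -1128, -2400, -4152, -6384, -9096
Fourth differences: -1272, -1752, -2232, -2712
Fifth differences: -480, -480, -480
The fifth differences are constant (-480).
-2712 − 480 = -3192;  -9096 − 3192 = -12288;  -23514 − 12288 = -35802;  -51699 − 35802 = -87501;  -101610 − 87501 = -189111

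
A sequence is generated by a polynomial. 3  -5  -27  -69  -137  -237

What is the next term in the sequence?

-375

-8  -22  -42  -68  -100
-14  -20  -26  -32
-6  -6  -6
The third differences are constant (-6).
-32 − 6 = -38;  -100 − 38 = -138;  -237 − 138 = -375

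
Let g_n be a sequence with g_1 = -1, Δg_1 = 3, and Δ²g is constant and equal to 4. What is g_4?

20

Build the table forward from the leading diagonal:
Second differences: 4, 4, 4, 4
First differences: 3, 7, 11, 15
g: -1, 2, 9, 20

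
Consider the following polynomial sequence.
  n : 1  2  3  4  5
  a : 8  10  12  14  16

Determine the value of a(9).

24

D1: 2  2  2  2
The first differences are constant (2).
16 + 2 = 18
18 + 2 = 20
20 + 2 = 22
22 + 2 = 24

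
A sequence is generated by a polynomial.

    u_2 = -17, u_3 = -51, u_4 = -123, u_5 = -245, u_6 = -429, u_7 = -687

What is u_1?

Δ: -34  -72  -122  -184  -258
Δ²: -38  -50  -62  -74
Δ³: -12  -12  -12
The third differences are constant at -12.
Work back: -38 + 12 = -26;  -34 + 26 = -8;  -17 + 8 = -9

-9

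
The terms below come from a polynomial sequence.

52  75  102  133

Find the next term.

D1: 23, 27, 31
D2: 4, 4
Constant second difference = 4, so extend:
31 + 4 = 35;  133 + 35 = 168

168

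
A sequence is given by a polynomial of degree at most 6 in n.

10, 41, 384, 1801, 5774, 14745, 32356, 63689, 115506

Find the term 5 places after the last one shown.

1066361

31, 343, 1417, 3973, 8971, 17611, 31333, 51817
312, 1074, 2556, 4998, 8640, 13722, 20484
762, 1482, 2442, 3642, 5082, 6762
720, 960, 1200, 1440, 1680
240, 240, 240, 240
Constant fifth difference = 240, so extend:
1680 + 240 = 1920;  6762 + 1920 = 8682;  20484 + 8682 = 29166;  51817 + 29166 = 80983;  115506 + 80983 = 196489
1920 + 240 = 2160;  8682 + 2160 = 10842;  29166 + 10842 = 40008;  80983 + 40008 = 120991;  196489 + 120991 = 317480
2160 + 240 = 2400;  10842 + 2400 = 13242;  40008 + 13242 = 53250;  120991 + 53250 = 174241;  317480 + 174241 = 491721
2400 + 240 = 2640;  13242 + 2640 = 15882;  53250 + 15882 = 69132;  174241 + 69132 = 243373;  491721 + 243373 = 735094
2640 + 240 = 2880;  15882 + 2880 = 18762;  69132 + 18762 = 87894;  243373 + 87894 = 331267;  735094 + 331267 = 1066361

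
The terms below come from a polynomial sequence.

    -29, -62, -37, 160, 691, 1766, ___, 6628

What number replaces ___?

3643

Using the first 6 terms:
D1: -33  25  197  531  1075
D2: 58  172  334  544
D3: 114  162  210
D4: 48  48
Constant fourth difference = 48.
Extend forward: 210 + 48 = 258;  544 + 258 = 802;  1075 + 802 = 1877;  1766 + 1877 = 3643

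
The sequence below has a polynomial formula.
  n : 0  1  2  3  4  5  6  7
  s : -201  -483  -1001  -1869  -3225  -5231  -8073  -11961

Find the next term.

-17129

First differences: -282  -518  -868  -1356  -2006  -2842  -3888
Second differences: -236  -350  -488  -650  -836  -1046
Third differences: -114  -138  -162  -186  -210
Fourth differences: -24  -24  -24  -24
Constant fourth difference = -24, so extend:
-210 − 24 = -234;  -1046 − 234 = -1280;  -3888 − 1280 = -5168;  -11961 − 5168 = -17129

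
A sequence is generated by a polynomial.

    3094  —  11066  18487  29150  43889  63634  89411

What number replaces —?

6149

Using the last 6 terms:
Δ: 7421, 10663, 14739, 19745, 25777
Δ²: 3242, 4076, 5006, 6032
Δ³: 834, 930, 1026
Δ⁴: 96, 96
Constant fourth difference = 96.
Extend backward: 834 − 96 = 738;  3242 − 738 = 2504;  7421 − 2504 = 4917;  11066 − 4917 = 6149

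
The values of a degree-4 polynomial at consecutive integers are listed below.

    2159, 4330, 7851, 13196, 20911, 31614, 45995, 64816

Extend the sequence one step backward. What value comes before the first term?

936

D1: 2171  3521  5345  7715  10703  14381  18821
D2: 1350  1824  2370  2988  3678  4440
D3: 474  546  618  690  762
D4: 72  72  72  72
The fourth differences are constant at 72.
Work back: 474 − 72 = 402;  1350 − 402 = 948;  2171 − 948 = 1223;  2159 − 1223 = 936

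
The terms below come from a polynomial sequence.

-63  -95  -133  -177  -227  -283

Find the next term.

First differences: -32, -38, -44, -50, -56
Second differences: -6, -6, -6, -6
Second differences constant at -6.
-56 − 6 = -62;  -283 − 62 = -345

-345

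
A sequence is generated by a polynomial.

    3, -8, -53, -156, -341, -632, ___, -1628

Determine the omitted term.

-1053

Using the first 6 terms:
-11  -45  -103  -185  -291
-34  -58  -82  -106
-24  -24  -24
Constant third difference = -24.
Extend forward: -106 − 24 = -130;  -291 − 130 = -421;  -632 − 421 = -1053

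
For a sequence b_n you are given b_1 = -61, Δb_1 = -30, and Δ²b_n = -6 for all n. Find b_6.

-271

Build the table forward from the leading diagonal:
Second differences: -6  -6  -6  -6  -6  -6
First differences: -30  -36  -42  -48  -54  -60
b: -61  -91  -127  -169  -217  -271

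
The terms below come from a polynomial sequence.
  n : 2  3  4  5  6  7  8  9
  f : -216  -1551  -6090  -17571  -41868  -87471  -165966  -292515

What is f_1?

-3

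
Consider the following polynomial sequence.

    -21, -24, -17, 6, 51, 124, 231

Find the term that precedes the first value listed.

Δ: -3  7  23  45  73  107
Δ²: 10  16  22  28  34
Δ³: 6  6  6  6
The third differences are constant at 6.
Work back: 10 − 6 = 4;  -3 − 4 = -7;  -21 + 7 = -14

-14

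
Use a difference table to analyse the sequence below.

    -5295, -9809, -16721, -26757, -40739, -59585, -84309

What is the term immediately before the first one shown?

Δ: -4514  -6912  -10036  -13982  -18846  -24724
Δ²: -2398  -3124  -3946  -4864  -5878
Δ³: -726  -822  -918  -1014
Δ⁴: -96  -96  -96
The fourth differences are constant at -96.
Work back: -726 + 96 = -630;  -2398 + 630 = -1768;  -4514 + 1768 = -2746;  -5295 + 2746 = -2549

-2549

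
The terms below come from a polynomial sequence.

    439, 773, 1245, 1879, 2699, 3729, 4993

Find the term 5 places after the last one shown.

334 , 472 , 634 , 820 , 1030 , 1264
138 , 162 , 186 , 210 , 234
24 , 24 , 24 , 24
Third differences constant at 24.
234 + 24 = 258;  1264 + 258 = 1522;  4993 + 1522 = 6515
258 + 24 = 282;  1522 + 282 = 1804;  6515 + 1804 = 8319
282 + 24 = 306;  1804 + 306 = 2110;  8319 + 2110 = 10429
306 + 24 = 330;  2110 + 330 = 2440;  10429 + 2440 = 12869
330 + 24 = 354;  2440 + 354 = 2794;  12869 + 2794 = 15663

15663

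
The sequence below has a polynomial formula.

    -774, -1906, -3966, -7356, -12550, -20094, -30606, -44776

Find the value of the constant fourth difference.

First differences: -1132, -2060, -3390, -5194, -7544, -10512, -14170
Second differences: -928, -1330, -1804, -2350, -2968, -3658
Third differences: -402, -474, -546, -618, -690
Fourth differences: -72, -72, -72, -72

-72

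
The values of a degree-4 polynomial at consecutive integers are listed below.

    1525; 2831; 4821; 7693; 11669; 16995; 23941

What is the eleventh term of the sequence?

First differences: 1306 , 1990 , 2872 , 3976 , 5326 , 6946
Second differences: 684 , 882 , 1104 , 1350 , 1620
Third differences: 198 , 222 , 246 , 270
Fourth differences: 24 , 24 , 24
Fourth differences constant at 24.
270 + 24 = 294;  1620 + 294 = 1914;  6946 + 1914 = 8860;  23941 + 8860 = 32801
294 + 24 = 318;  1914 + 318 = 2232;  8860 + 2232 = 11092;  32801 + 11092 = 43893
318 + 24 = 342;  2232 + 342 = 2574;  11092 + 2574 = 13666;  43893 + 13666 = 57559
342 + 24 = 366;  2574 + 366 = 2940;  13666 + 2940 = 16606;  57559 + 16606 = 74165

74165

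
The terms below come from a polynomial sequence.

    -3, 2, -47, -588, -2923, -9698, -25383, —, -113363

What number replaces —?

-56752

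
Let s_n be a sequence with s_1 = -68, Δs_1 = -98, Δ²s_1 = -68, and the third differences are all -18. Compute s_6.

-1418

Build the table forward from the leading diagonal:
D3: -18  -18  -18  -18  -18  -18
D2: -68  -86  -104  -122  -140  -158
D1: -98  -166  -252  -356  -478  -618
s: -68  -166  -332  -584  -940  -1418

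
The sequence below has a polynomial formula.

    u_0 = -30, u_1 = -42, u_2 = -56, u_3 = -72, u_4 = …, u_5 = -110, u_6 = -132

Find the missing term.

-90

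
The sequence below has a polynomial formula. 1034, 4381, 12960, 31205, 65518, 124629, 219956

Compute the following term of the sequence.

D1: 3347, 8579, 18245, 34313, 59111, 95327
D2: 5232, 9666, 16068, 24798, 36216
D3: 4434, 6402, 8730, 11418
D4: 1968, 2328, 2688
D5: 360, 360
The fifth differences are constant (360).
2688 + 360 = 3048;  11418 + 3048 = 14466;  36216 + 14466 = 50682;  95327 + 50682 = 146009;  219956 + 146009 = 365965

365965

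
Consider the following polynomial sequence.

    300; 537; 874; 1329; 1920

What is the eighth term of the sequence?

4689

Δ: 237, 337, 455, 591
Δ²: 100, 118, 136
Δ³: 18, 18
Constant third difference = 18, so extend:
136 + 18 = 154;  591 + 154 = 745;  1920 + 745 = 2665
154 + 18 = 172;  745 + 172 = 917;  2665 + 917 = 3582
172 + 18 = 190;  917 + 190 = 1107;  3582 + 1107 = 4689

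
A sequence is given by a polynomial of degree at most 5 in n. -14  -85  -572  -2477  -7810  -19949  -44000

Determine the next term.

-87157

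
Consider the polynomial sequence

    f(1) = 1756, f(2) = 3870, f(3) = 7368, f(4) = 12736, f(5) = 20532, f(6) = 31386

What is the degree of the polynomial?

4

D1: 2114, 3498, 5368, 7796, 10854
D2: 1384, 1870, 2428, 3058
D3: 486, 558, 630
D4: 72, 72
The fourth differences are constant, so the polynomial has degree 4.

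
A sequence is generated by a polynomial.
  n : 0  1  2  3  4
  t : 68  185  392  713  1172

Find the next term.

1793

First differences: 117  207  321  459
Second differences: 90  114  138
Third differences: 24  24
The third differences are constant (24).
138 + 24 = 162;  459 + 162 = 621;  1172 + 621 = 1793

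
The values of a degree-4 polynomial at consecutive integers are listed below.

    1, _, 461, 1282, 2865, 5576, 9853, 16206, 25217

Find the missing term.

108

Using the last 7 terms:
Δ: 821, 1583, 2711, 4277, 6353, 9011
Δ²: 762, 1128, 1566, 2076, 2658
Δ³: 366, 438, 510, 582
Δ⁴: 72, 72, 72
Constant fourth difference = 72.
Extend backward: 366 − 72 = 294;  762 − 294 = 468;  821 − 468 = 353;  461 − 353 = 108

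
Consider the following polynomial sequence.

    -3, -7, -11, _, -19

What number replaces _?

Using the first 3 terms:
First differences: -4  -4
Constant first difference = -4.
Extend forward: -11 − 4 = -15

-15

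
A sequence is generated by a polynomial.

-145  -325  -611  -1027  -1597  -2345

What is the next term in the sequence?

D1: -180, -286, -416, -570, -748
D2: -106, -130, -154, -178
D3: -24, -24, -24
Third differences constant at -24.
-178 − 24 = -202;  -748 − 202 = -950;  -2345 − 950 = -3295

-3295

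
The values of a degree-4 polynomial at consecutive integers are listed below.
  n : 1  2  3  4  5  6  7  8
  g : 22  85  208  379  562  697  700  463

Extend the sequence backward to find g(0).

63  123  171  183  135  3  -237
60  48  12  -48  -132  -240
-12  -36  -60  -84  -108
-24  -24  -24  -24
The fourth differences are constant at -24.
Work back: -12 + 24 = 12;  60 − 12 = 48;  63 − 48 = 15;  22 − 15 = 7

7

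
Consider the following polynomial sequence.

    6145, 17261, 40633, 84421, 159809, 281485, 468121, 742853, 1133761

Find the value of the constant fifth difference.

First differences: 11116, 23372, 43788, 75388, 121676, 186636, 274732, 390908
Second differences: 12256, 20416, 31600, 46288, 64960, 88096, 116176
Third differences: 8160, 11184, 14688, 18672, 23136, 28080
Fourth differences: 3024, 3504, 3984, 4464, 4944
Fifth differences: 480, 480, 480, 480

480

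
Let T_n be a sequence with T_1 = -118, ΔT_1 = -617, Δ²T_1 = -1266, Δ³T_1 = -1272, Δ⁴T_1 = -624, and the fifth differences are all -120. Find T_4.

Build the table forward from the leading diagonal:
Δ⁵: -120  -120  -120  -120
Δ⁴: -624  -744  -864  -984
Δ³: -1272  -1896  -2640  -3504
Δ²: -1266  -2538  -4434  -7074
Δ: -617  -1883  -4421  -8855
T: -118  -735  -2618  -7039

-7039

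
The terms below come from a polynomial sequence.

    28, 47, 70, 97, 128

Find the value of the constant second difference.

D1: 19, 23, 27, 31
D2: 4, 4, 4

4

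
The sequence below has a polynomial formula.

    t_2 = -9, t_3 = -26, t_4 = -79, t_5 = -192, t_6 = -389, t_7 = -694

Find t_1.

-4

First differences: -17  -53  -113  -197  -305
Second differences: -36  -60  -84  -108
Third differences: -24  -24  -24
The third differences are constant at -24.
Work back: -36 + 24 = -12;  -17 + 12 = -5;  -9 + 5 = -4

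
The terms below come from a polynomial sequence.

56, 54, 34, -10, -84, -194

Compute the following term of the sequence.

-346

First differences: -2 , -20 , -44 , -74 , -110
Second differences: -18 , -24 , -30 , -36
Third differences: -6 , -6 , -6
Constant third difference = -6, so extend:
-36 − 6 = -42;  -110 − 42 = -152;  -194 − 152 = -346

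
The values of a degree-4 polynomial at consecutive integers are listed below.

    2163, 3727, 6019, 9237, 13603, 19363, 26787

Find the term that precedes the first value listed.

1153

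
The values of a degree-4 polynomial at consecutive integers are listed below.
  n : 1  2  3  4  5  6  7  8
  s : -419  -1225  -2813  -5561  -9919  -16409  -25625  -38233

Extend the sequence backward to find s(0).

-89

D1: -806, -1588, -2748, -4358, -6490, -9216, -12608
D2: -782, -1160, -1610, -2132, -2726, -3392
D3: -378, -450, -522, -594, -666
D4: -72, -72, -72, -72
The fourth differences are constant at -72.
Work back: -378 + 72 = -306;  -782 + 306 = -476;  -806 + 476 = -330;  -419 + 330 = -89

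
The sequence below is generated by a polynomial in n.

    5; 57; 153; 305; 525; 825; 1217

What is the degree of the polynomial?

3

Δ: 52, 96, 152, 220, 300, 392
Δ²: 44, 56, 68, 80, 92
Δ³: 12, 12, 12, 12
The third differences are constant, so the polynomial has degree 3.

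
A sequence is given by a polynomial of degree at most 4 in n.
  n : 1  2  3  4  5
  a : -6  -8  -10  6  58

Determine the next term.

First differences: -2  -2  16  52
Second differences: 0  18  36
Third differences: 18  18
Constant third difference = 18, so extend:
36 + 18 = 54;  52 + 54 = 106;  58 + 106 = 164

164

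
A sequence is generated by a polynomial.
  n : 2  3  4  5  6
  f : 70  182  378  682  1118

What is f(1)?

D1: 112, 196, 304, 436
D2: 84, 108, 132
D3: 24, 24
The third differences are constant at 24.
Work back: 84 − 24 = 60;  112 − 60 = 52;  70 − 52 = 18

18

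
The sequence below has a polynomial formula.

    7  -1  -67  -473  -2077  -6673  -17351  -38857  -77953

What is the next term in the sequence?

-143777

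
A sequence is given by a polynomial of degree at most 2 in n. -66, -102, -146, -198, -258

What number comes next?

Δ: -36, -44, -52, -60
Δ²: -8, -8, -8
The second differences are constant (-8).
-60 − 8 = -68;  -258 − 68 = -326

-326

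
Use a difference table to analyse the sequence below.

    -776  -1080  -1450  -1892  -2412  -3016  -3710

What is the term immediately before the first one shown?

-532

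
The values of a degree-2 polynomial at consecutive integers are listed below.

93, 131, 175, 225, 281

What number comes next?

343

Δ: 38, 44, 50, 56
Δ²: 6, 6, 6
The second differences are constant (6).
56 + 6 = 62;  281 + 62 = 343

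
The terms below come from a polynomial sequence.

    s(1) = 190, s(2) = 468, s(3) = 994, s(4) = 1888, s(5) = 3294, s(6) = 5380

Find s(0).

64

278, 526, 894, 1406, 2086
248, 368, 512, 680
120, 144, 168
24, 24
The fourth differences are constant at 24.
Work back: 120 − 24 = 96;  248 − 96 = 152;  278 − 152 = 126;  190 − 126 = 64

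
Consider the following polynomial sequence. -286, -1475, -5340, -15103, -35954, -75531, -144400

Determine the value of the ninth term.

-429798

Δ: -1189  -3865  -9763  -20851  -39577  -68869
Δ²: -2676  -5898  -11088  -18726  -29292
Δ³: -3222  -5190  -7638  -10566
Δ⁴: -1968  -2448  -2928
Δ⁵: -480  -480
Constant fifth difference = -480, so extend:
-2928 − 480 = -3408;  -10566 − 3408 = -13974;  -29292 − 13974 = -43266;  -68869 − 43266 = -112135;  -144400 − 112135 = -256535
-3408 − 480 = -3888;  -13974 − 3888 = -17862;  -43266 − 17862 = -61128;  -112135 − 61128 = -173263;  -256535 − 173263 = -429798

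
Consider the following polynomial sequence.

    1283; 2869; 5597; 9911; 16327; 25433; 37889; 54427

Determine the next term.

75851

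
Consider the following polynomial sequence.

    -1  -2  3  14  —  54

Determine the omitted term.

Using the first 4 terms:
D1: -1, 5, 11
D2: 6, 6
Constant second difference = 6.
Extend forward: 11 + 6 = 17;  14 + 17 = 31

31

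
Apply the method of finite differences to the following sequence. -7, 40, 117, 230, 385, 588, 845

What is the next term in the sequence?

1162

47 , 77 , 113 , 155 , 203 , 257
30 , 36 , 42 , 48 , 54
6 , 6 , 6 , 6
The third differences are constant (6).
54 + 6 = 60;  257 + 60 = 317;  845 + 317 = 1162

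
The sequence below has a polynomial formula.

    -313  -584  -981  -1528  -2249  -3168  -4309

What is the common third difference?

D1: -271, -397, -547, -721, -919, -1141
D2: -126, -150, -174, -198, -222
D3: -24, -24, -24, -24

-24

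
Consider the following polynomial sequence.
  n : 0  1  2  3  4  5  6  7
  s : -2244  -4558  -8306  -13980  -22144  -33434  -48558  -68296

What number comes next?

First differences: -2314  -3748  -5674  -8164  -11290  -15124  -19738
Second differences: -1434  -1926  -2490  -3126  -3834  -4614
Third differences: -492  -564  -636  -708  -780
Fourth differences: -72  -72  -72  -72
Constant fourth difference = -72, so extend:
-780 − 72 = -852;  -4614 − 852 = -5466;  -19738 − 5466 = -25204;  -68296 − 25204 = -93500

-93500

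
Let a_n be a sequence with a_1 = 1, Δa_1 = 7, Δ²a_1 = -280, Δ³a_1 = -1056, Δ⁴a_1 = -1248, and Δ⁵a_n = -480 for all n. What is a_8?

Build the table forward from the leading diagonal:
Δ⁵: -480  -480  -480  -480  -480  -480  -480  -480
Δ⁴: -1248  -1728  -2208  -2688  -3168  -3648  -4128  -4608
Δ³: -1056  -2304  -4032  -6240  -8928  -12096  -15744  -19872
Δ²: -280  -1336  -3640  -7672  -13912  -22840  -34936  -50680
Δ: 7  -273  -1609  -5249  -12921  -26833  -49673  -84609
a: 1  8  -265  -1874  -7123  -20044  -46877  -96550

-96550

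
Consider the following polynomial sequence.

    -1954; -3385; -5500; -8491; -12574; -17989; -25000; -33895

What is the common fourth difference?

-24

D1: -1431, -2115, -2991, -4083, -5415, -7011, -8895
D2: -684, -876, -1092, -1332, -1596, -1884
D3: -192, -216, -240, -264, -288
D4: -24, -24, -24, -24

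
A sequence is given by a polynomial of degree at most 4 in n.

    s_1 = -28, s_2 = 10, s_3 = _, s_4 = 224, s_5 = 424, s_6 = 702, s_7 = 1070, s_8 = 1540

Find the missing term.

Using the last 5 terms:
200  278  368  470
78  90  102
12  12
Constant third difference = 12.
Extend backward: 78 − 12 = 66;  200 − 66 = 134;  224 − 134 = 90

90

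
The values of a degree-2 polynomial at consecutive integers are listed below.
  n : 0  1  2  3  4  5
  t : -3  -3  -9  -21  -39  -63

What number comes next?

-93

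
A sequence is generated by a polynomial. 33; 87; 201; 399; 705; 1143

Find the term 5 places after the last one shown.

D1: 54  114  198  306  438
D2: 60  84  108  132
D3: 24  24  24
Third differences constant at 24.
132 + 24 = 156;  438 + 156 = 594;  1143 + 594 = 1737
156 + 24 = 180;  594 + 180 = 774;  1737 + 774 = 2511
180 + 24 = 204;  774 + 204 = 978;  2511 + 978 = 3489
204 + 24 = 228;  978 + 228 = 1206;  3489 + 1206 = 4695
228 + 24 = 252;  1206 + 252 = 1458;  4695 + 1458 = 6153

6153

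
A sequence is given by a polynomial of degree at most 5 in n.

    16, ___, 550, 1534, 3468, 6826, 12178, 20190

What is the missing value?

138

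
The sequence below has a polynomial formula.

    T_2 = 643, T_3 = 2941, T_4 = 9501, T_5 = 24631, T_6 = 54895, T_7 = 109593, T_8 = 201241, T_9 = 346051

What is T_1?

75

Δ: 2298, 6560, 15130, 30264, 54698, 91648, 144810
Δ²: 4262, 8570, 15134, 24434, 36950, 53162
Δ³: 4308, 6564, 9300, 12516, 16212
Δ⁴: 2256, 2736, 3216, 3696
Δ⁵: 480, 480, 480
The fifth differences are constant at 480.
Work back: 2256 − 480 = 1776;  4308 − 1776 = 2532;  4262 − 2532 = 1730;  2298 − 1730 = 568;  643 − 568 = 75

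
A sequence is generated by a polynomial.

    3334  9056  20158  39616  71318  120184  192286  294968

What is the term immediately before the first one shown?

Δ: 5722, 11102, 19458, 31702, 48866, 72102, 102682
Δ²: 5380, 8356, 12244, 17164, 23236, 30580
Δ³: 2976, 3888, 4920, 6072, 7344
Δ⁴: 912, 1032, 1152, 1272
Δ⁵: 120, 120, 120
The fifth differences are constant at 120.
Work back: 912 − 120 = 792;  2976 − 792 = 2184;  5380 − 2184 = 3196;  5722 − 3196 = 2526;  3334 − 2526 = 808

808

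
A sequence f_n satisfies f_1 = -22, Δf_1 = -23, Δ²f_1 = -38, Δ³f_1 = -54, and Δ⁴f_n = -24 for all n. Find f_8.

-3711

Build the table forward from the leading diagonal:
Δ⁴: -24, -24, -24, -24, -24, -24, -24, -24
Δ³: -54, -78, -102, -126, -150, -174, -198, -222
Δ²: -38, -92, -170, -272, -398, -548, -722, -920
Δ: -23, -61, -153, -323, -595, -993, -1541, -2263
f: -22, -45, -106, -259, -582, -1177, -2170, -3711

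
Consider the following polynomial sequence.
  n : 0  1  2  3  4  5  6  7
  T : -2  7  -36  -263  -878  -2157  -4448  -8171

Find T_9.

-21953

First differences: 9  -43  -227  -615  -1279  -2291  -3723
Second differences: -52  -184  -388  -664  -1012  -1432
Third differences: -132  -204  -276  -348  -420
Fourth differences: -72  -72  -72  -72
The fourth differences are constant (-72).
-420 − 72 = -492;  -1432 − 492 = -1924;  -3723 − 1924 = -5647;  -8171 − 5647 = -13818
-492 − 72 = -564;  -1924 − 564 = -2488;  -5647 − 2488 = -8135;  -13818 − 8135 = -21953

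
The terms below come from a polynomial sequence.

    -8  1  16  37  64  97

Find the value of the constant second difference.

First differences: 9, 15, 21, 27, 33
Second differences: 6, 6, 6, 6

6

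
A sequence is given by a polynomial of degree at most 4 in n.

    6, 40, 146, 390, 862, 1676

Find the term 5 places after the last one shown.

16546

D1: 34, 106, 244, 472, 814
D2: 72, 138, 228, 342
D3: 66, 90, 114
D4: 24, 24
Fourth differences constant at 24.
114 + 24 = 138;  342 + 138 = 480;  814 + 480 = 1294;  1676 + 1294 = 2970
138 + 24 = 162;  480 + 162 = 642;  1294 + 642 = 1936;  2970 + 1936 = 4906
162 + 24 = 186;  642 + 186 = 828;  1936 + 828 = 2764;  4906 + 2764 = 7670
186 + 24 = 210;  828 + 210 = 1038;  2764 + 1038 = 3802;  7670 + 3802 = 11472
210 + 24 = 234;  1038 + 234 = 1272;  3802 + 1272 = 5074;  11472 + 5074 = 16546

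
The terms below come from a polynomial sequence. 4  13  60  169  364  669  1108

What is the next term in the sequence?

1705

9, 47, 109, 195, 305, 439
38, 62, 86, 110, 134
24, 24, 24, 24
Third differences constant at 24.
134 + 24 = 158;  439 + 158 = 597;  1108 + 597 = 1705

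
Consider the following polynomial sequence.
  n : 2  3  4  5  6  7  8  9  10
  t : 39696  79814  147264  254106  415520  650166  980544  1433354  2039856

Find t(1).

Δ: 40118  67450  106842  161414  234646  330378  452810  606502
Δ²: 27332  39392  54572  73232  95732  122432  153692
Δ³: 12060  15180  18660  22500  26700  31260
Δ⁴: 3120  3480  3840  4200  4560
Δ⁵: 360  360  360  360
The fifth differences are constant at 360.
Work back: 3120 − 360 = 2760;  12060 − 2760 = 9300;  27332 − 9300 = 18032;  40118 − 18032 = 22086;  39696 − 22086 = 17610

17610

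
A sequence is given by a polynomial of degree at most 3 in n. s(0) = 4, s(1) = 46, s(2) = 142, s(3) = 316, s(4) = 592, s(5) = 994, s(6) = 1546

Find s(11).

Δ: 42, 96, 174, 276, 402, 552
Δ²: 54, 78, 102, 126, 150
Δ³: 24, 24, 24, 24
The third differences are constant (24).
150 + 24 = 174;  552 + 174 = 726;  1546 + 726 = 2272
174 + 24 = 198;  726 + 198 = 924;  2272 + 924 = 3196
198 + 24 = 222;  924 + 222 = 1146;  3196 + 1146 = 4342
222 + 24 = 246;  1146 + 246 = 1392;  4342 + 1392 = 5734
246 + 24 = 270;  1392 + 270 = 1662;  5734 + 1662 = 7396

7396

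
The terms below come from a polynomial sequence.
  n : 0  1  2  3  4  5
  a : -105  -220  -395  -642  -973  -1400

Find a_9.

-4308

-115  -175  -247  -331  -427
-60  -72  -84  -96
-12  -12  -12
The third differences are constant (-12).
-96 − 12 = -108;  -427 − 108 = -535;  -1400 − 535 = -1935
-108 − 12 = -120;  -535 − 120 = -655;  -1935 − 655 = -2590
-120 − 12 = -132;  -655 − 132 = -787;  -2590 − 787 = -3377
-132 − 12 = -144;  -787 − 144 = -931;  -3377 − 931 = -4308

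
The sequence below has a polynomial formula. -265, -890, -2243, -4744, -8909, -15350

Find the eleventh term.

-109835

Δ: -625  -1353  -2501  -4165  -6441
Δ²: -728  -1148  -1664  -2276
Δ³: -420  -516  -612
Δ⁴: -96  -96
The fourth differences are constant (-96).
-612 − 96 = -708;  -2276 − 708 = -2984;  -6441 − 2984 = -9425;  -15350 − 9425 = -24775
-708 − 96 = -804;  -2984 − 804 = -3788;  -9425 − 3788 = -13213;  -24775 − 13213 = -37988
-804 − 96 = -900;  -3788 − 900 = -4688;  -13213 − 4688 = -17901;  -37988 − 17901 = -55889
-900 − 96 = -996;  -4688 − 996 = -5684;  -17901 − 5684 = -23585;  -55889 − 23585 = -79474
-996 − 96 = -1092;  -5684 − 1092 = -6776;  -23585 − 6776 = -30361;  -79474 − 30361 = -109835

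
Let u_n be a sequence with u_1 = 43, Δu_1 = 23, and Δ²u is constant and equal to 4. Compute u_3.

Build the table forward from the leading diagonal:
Δ²: 4  4  4
Δ: 23  27  31
u: 43  66  93

93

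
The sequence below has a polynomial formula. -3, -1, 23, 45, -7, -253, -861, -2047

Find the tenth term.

-7257

2 , 24 , 22 , -52 , -246 , -608 , -1186
22 , -2 , -74 , -194 , -362 , -578
-24 , -72 , -120 , -168 , -216
-48 , -48 , -48 , -48
Constant fourth difference = -48, so extend:
-216 − 48 = -264;  -578 − 264 = -842;  -1186 − 842 = -2028;  -2047 − 2028 = -4075
-264 − 48 = -312;  -842 − 312 = -1154;  -2028 − 1154 = -3182;  -4075 − 3182 = -7257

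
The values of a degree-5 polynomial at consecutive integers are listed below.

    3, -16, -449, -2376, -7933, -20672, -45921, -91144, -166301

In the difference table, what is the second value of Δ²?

-1494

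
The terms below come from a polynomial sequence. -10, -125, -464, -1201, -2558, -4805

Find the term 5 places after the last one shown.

-115, -339, -737, -1357, -2247
-224, -398, -620, -890
-174, -222, -270
-48, -48
The fourth differences are constant (-48).
-270 − 48 = -318;  -890 − 318 = -1208;  -2247 − 1208 = -3455;  -4805 − 3455 = -8260
-318 − 48 = -366;  -1208 − 366 = -1574;  -3455 − 1574 = -5029;  -8260 − 5029 = -13289
-366 − 48 = -414;  -1574 − 414 = -1988;  -5029 − 1988 = -7017;  -13289 − 7017 = -20306
-414 − 48 = -462;  -1988 − 462 = -2450;  -7017 − 2450 = -9467;  -20306 − 9467 = -29773
-462 − 48 = -510;  -2450 − 510 = -2960;  -9467 − 2960 = -12427;  -29773 − 12427 = -42200

-42200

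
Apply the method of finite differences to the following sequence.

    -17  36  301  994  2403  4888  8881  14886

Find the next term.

Δ: 53  265  693  1409  2485  3993  6005
Δ²: 212  428  716  1076  1508  2012
Δ³: 216  288  360  432  504
Δ⁴: 72  72  72  72
The fourth differences are constant (72).
504 + 72 = 576;  2012 + 576 = 2588;  6005 + 2588 = 8593;  14886 + 8593 = 23479

23479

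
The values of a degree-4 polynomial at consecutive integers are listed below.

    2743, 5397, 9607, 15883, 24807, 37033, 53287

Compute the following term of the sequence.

74367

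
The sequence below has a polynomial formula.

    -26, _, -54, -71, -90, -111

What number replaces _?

Using the last 4 terms:
First differences: -17  -19  -21
Second differences: -2  -2
Constant second difference = -2.
Extend backward: -17 + 2 = -15;  -54 + 15 = -39

-39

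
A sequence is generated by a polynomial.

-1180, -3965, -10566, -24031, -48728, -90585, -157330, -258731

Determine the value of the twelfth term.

First differences: -2785  -6601  -13465  -24697  -41857  -66745  -101401
Second differences: -3816  -6864  -11232  -17160  -24888  -34656
Third differences: -3048  -4368  -5928  -7728  -9768
Fourth differences: -1320  -1560  -1800  -2040
Fifth differences: -240  -240  -240
Constant fifth difference = -240, so extend:
-2040 − 240 = -2280;  -9768 − 2280 = -12048;  -34656 − 12048 = -46704;  -101401 − 46704 = -148105;  -258731 − 148105 = -406836
-2280 − 240 = -2520;  -12048 − 2520 = -14568;  -46704 − 14568 = -61272;  -148105 − 61272 = -209377;  -406836 − 209377 = -616213
-2520 − 240 = -2760;  -14568 − 2760 = -17328;  -61272 − 17328 = -78600;  -209377 − 78600 = -287977;  -616213 − 287977 = -904190
-2760 − 240 = -3000;  -17328 − 3000 = -20328;  -78600 − 20328 = -98928;  -287977 − 98928 = -386905;  -904190 − 386905 = -1291095

-1291095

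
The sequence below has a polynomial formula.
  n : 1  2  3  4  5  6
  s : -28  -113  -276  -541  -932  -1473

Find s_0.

D1: -85  -163  -265  -391  -541
D2: -78  -102  -126  -150
D3: -24  -24  -24
The third differences are constant at -24.
Work back: -78 + 24 = -54;  -85 + 54 = -31;  -28 + 31 = 3

3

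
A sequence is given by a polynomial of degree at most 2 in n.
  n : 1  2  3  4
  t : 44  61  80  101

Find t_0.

29

17, 19, 21
2, 2
The second differences are constant at 2.
Work back: 17 − 2 = 15;  44 − 15 = 29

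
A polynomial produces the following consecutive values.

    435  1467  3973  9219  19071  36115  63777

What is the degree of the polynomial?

5

Δ: 1032, 2506, 5246, 9852, 17044, 27662
Δ²: 1474, 2740, 4606, 7192, 10618
Δ³: 1266, 1866, 2586, 3426
Δ⁴: 600, 720, 840
Δ⁵: 120, 120
The fifth differences are constant, so the polynomial has degree 5.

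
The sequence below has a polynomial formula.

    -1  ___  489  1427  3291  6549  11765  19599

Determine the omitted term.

105

Using the last 6 terms:
First differences: 938  1864  3258  5216  7834
Second differences: 926  1394  1958  2618
Third differences: 468  564  660
Fourth differences: 96  96
Constant fourth difference = 96.
Extend backward: 468 − 96 = 372;  926 − 372 = 554;  938 − 554 = 384;  489 − 384 = 105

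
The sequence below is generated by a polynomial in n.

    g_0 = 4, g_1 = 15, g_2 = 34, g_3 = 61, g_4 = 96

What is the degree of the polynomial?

11, 19, 27, 35
8, 8, 8
The second differences are constant, so the polynomial has degree 2.

2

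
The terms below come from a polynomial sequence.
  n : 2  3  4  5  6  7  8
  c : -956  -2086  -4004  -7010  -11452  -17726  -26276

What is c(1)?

-362

First differences: -1130, -1918, -3006, -4442, -6274, -8550
Second differences: -788, -1088, -1436, -1832, -2276
Third differences: -300, -348, -396, -444
Fourth differences: -48, -48, -48
The fourth differences are constant at -48.
Work back: -300 + 48 = -252;  -788 + 252 = -536;  -1130 + 536 = -594;  -956 + 594 = -362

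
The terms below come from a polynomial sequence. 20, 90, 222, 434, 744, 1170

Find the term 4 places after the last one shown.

70  132  212  310  426
62  80  98  116
18  18  18
The third differences are constant (18).
116 + 18 = 134;  426 + 134 = 560;  1170 + 560 = 1730
134 + 18 = 152;  560 + 152 = 712;  1730 + 712 = 2442
152 + 18 = 170;  712 + 170 = 882;  2442 + 882 = 3324
170 + 18 = 188;  882 + 188 = 1070;  3324 + 1070 = 4394

4394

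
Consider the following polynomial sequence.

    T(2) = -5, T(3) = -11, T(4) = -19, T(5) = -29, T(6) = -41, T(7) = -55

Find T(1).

-1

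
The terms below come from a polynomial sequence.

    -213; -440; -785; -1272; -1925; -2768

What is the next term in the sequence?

-3825

Δ: -227 , -345 , -487 , -653 , -843
Δ²: -118 , -142 , -166 , -190
Δ³: -24 , -24 , -24
Constant third difference = -24, so extend:
-190 − 24 = -214;  -843 − 214 = -1057;  -2768 − 1057 = -3825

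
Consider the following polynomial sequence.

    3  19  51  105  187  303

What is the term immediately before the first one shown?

First differences: 16  32  54  82  116
Second differences: 16  22  28  34
Third differences: 6  6  6
The third differences are constant at 6.
Work back: 16 − 6 = 10;  16 − 10 = 6;  3 − 6 = -3

-3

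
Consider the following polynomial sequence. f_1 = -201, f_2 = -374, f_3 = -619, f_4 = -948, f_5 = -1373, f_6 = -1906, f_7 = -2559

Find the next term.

-3344

First differences: -173 , -245 , -329 , -425 , -533 , -653
Second differences: -72 , -84 , -96 , -108 , -120
Third differences: -12 , -12 , -12 , -12
Constant third difference = -12, so extend:
-120 − 12 = -132;  -653 − 132 = -785;  -2559 − 785 = -3344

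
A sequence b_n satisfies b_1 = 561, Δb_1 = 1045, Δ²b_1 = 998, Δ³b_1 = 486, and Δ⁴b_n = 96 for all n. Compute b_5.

12769

Build the table forward from the leading diagonal:
Δ⁴: 96, 96, 96, 96, 96
Δ³: 486, 582, 678, 774, 870
Δ²: 998, 1484, 2066, 2744, 3518
Δ: 1045, 2043, 3527, 5593, 8337
b: 561, 1606, 3649, 7176, 12769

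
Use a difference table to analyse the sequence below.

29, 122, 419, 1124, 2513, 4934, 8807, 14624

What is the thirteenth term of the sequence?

95129

First differences: 93, 297, 705, 1389, 2421, 3873, 5817
Second differences: 204, 408, 684, 1032, 1452, 1944
Third differences: 204, 276, 348, 420, 492
Fourth differences: 72, 72, 72, 72
The fourth differences are constant (72).
492 + 72 = 564;  1944 + 564 = 2508;  5817 + 2508 = 8325;  14624 + 8325 = 22949
564 + 72 = 636;  2508 + 636 = 3144;  8325 + 3144 = 11469;  22949 + 11469 = 34418
636 + 72 = 708;  3144 + 708 = 3852;  11469 + 3852 = 15321;  34418 + 15321 = 49739
708 + 72 = 780;  3852 + 780 = 4632;  15321 + 4632 = 19953;  49739 + 19953 = 69692
780 + 72 = 852;  4632 + 852 = 5484;  19953 + 5484 = 25437;  69692 + 25437 = 95129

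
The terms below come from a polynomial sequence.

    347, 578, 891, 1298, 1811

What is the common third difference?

12

First differences: 231, 313, 407, 513
Second differences: 82, 94, 106
Third differences: 12, 12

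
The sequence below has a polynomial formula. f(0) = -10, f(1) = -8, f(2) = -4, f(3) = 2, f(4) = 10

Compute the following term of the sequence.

Δ: 2, 4, 6, 8
Δ²: 2, 2, 2
The second differences are constant (2).
8 + 2 = 10;  10 + 10 = 20

20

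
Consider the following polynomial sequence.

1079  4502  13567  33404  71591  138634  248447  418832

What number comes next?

671959

3423 , 9065 , 19837 , 38187 , 67043 , 109813 , 170385
5642 , 10772 , 18350 , 28856 , 42770 , 60572
5130 , 7578 , 10506 , 13914 , 17802
2448 , 2928 , 3408 , 3888
480 , 480 , 480
The fifth differences are constant (480).
3888 + 480 = 4368;  17802 + 4368 = 22170;  60572 + 22170 = 82742;  170385 + 82742 = 253127;  418832 + 253127 = 671959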